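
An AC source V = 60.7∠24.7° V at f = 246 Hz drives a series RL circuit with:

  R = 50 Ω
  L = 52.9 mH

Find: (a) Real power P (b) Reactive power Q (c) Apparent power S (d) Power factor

Step 1 — Angular frequency: ω = 2π·f = 2π·246 = 1546 rad/s.
Step 2 — Component impedances:
  R: Z = R = 50 Ω
  L: Z = jωL = j·1546·0.0529 = 0 + j81.77 Ω
Step 3 — Series combination: Z_total = R + L = 50 + j81.77 Ω = 95.84∠58.6° Ω.
Step 4 — Source phasor: V = 60.7∠24.7° V = 55.15 + j25.36 V.
Step 5 — Current: I = V / Z = 0.526 - j0.3528 A = 0.6333∠-33.9° A.
Step 6 — Complex power: S = V·I* = 20.06 + j32.8 VA.
Step 7 — Real power: P = Re(S) = 20.06 W.
Step 8 — Reactive power: Q = Im(S) = 32.8 VAR.
Step 9 — Apparent power: |S| = 38.44 VA.
Step 10 — Power factor: PF = P/|S| = 0.5217 (lagging).

(a) P = 20.06 W  (b) Q = 32.8 VAR  (c) S = 38.44 VA  (d) PF = 0.5217 (lagging)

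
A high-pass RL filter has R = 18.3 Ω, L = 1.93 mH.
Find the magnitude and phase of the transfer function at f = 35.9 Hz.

Step 1 — Angular frequency: ω = 2π·35.9 = 225.6 rad/s.
Step 2 — Transfer function: H(jω) = jωL/(R + jωL).
Step 3 — Numerator jωL = j·0.4353; denominator R + jωL = 18.3 + j0.4353.
Step 4 — H = 0.0005656 + j0.02378.
Step 5 — Magnitude: |H| = 0.02378 (-32.5 dB); phase: φ = 88.6°.

|H| = 0.02378 (-32.5 dB), φ = 88.6°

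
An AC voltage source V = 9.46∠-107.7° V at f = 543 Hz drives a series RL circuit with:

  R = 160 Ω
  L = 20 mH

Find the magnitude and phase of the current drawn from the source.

Step 1 — Angular frequency: ω = 2π·f = 2π·543 = 3412 rad/s.
Step 2 — Component impedances:
  R: Z = R = 160 Ω
  L: Z = jωL = j·3412·0.02 = 0 + j68.24 Ω
Step 3 — Series combination: Z_total = R + L = 160 + j68.24 Ω = 173.9∠23.1° Ω.
Step 4 — Source phasor: V = 9.46∠-107.7° V = -2.876 - j9.012 V.
Step 5 — Ohm's law: I = V / Z_total = (-2.876 - j9.012) / (160 + j68.24) = -0.03553 - j0.04117 A.
Step 6 — Convert to polar: |I| = 0.05439 A, ∠I = -130.8°.

I = 0.05439∠-130.8° A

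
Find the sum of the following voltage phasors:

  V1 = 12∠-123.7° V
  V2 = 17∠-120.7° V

Step 1 — Convert each phasor to rectangular form:
  V1 = 12·(cos(-123.7°) + j·sin(-123.7°)) = -6.658 - j9.983 V
  V2 = 17·(cos(-120.7°) + j·sin(-120.7°)) = -8.679 - j14.62 V
Step 2 — Sum components: V_total = -15.34 - j24.6 V.
Step 3 — Convert to polar: |V_total| = 28.99 V, ∠V_total = -121.9°.

V_total = 28.99∠-121.9° V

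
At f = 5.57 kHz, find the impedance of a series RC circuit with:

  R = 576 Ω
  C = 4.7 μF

Step 1 — Angular frequency: ω = 2π·f = 2π·5570 = 3.5e+04 rad/s.
Step 2 — Component impedances:
  R: Z = R = 576 Ω
  C: Z = 1/(jωC) = -j/(ω·C) = 0 - j6.079 Ω
Step 3 — Series combination: Z_total = R + C = 576 - j6.079 Ω = 576∠-0.6° Ω.

Z = 576 - j6.079 Ω = 576∠-0.6° Ω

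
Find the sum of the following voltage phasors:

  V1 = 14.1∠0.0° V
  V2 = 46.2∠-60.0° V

Step 1 — Convert each phasor to rectangular form:
  V1 = 14.1·(cos(0.0°) + j·sin(0.0°)) = 14.1 V
  V2 = 46.2·(cos(-60.0°) + j·sin(-60.0°)) = 23.1 - j40.01 V
Step 2 — Sum components: V_total = 37.2 - j40.01 V.
Step 3 — Convert to polar: |V_total| = 54.63 V, ∠V_total = -47.1°.

V_total = 54.63∠-47.1° V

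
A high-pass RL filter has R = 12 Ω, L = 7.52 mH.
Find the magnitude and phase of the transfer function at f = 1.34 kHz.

Step 1 — Angular frequency: ω = 2π·1340 = 8419 rad/s.
Step 2 — Transfer function: H(jω) = jωL/(R + jωL).
Step 3 — Numerator jωL = j·63.31; denominator R + jωL = 12 + j63.31.
Step 4 — H = 0.9653 + j0.183.
Step 5 — Magnitude: |H| = 0.9825 (-0.2 dB); phase: φ = 10.7°.

|H| = 0.9825 (-0.2 dB), φ = 10.7°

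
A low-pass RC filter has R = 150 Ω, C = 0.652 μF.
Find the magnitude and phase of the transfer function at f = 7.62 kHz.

Step 1 — Angular frequency: ω = 2π·7620 = 4.788e+04 rad/s.
Step 2 — Transfer function: H(jω) = 1/(1 + jωRC).
Step 3 — Denominator: 1 + jωRC = 1 + j·4.788e+04·150·6.52e-07 = 1 + j4.682.
Step 4 — H = 0.04362 - j0.2042.
Step 5 — Magnitude: |H| = 0.2089 (-13.6 dB); phase: φ = -77.9°.

|H| = 0.2089 (-13.6 dB), φ = -77.9°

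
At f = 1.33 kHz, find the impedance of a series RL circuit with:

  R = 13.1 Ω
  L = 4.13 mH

Step 1 — Angular frequency: ω = 2π·f = 2π·1330 = 8357 rad/s.
Step 2 — Component impedances:
  R: Z = R = 13.1 Ω
  L: Z = jωL = j·8357·0.00413 = 0 + j34.51 Ω
Step 3 — Series combination: Z_total = R + L = 13.1 + j34.51 Ω = 36.92∠69.2° Ω.

Z = 13.1 + j34.51 Ω = 36.92∠69.2° Ω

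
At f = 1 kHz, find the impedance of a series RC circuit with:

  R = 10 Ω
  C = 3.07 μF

Step 1 — Angular frequency: ω = 2π·f = 2π·1000 = 6283 rad/s.
Step 2 — Component impedances:
  R: Z = R = 10 Ω
  C: Z = 1/(jωC) = -j/(ω·C) = 0 - j51.84 Ω
Step 3 — Series combination: Z_total = R + C = 10 - j51.84 Ω = 52.8∠-79.1° Ω.

Z = 10 - j51.84 Ω = 52.8∠-79.1° Ω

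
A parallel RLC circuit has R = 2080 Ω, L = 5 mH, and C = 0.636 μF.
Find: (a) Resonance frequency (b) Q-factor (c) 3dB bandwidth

Step 1 — Resonance: ω₀ = 1/√(LC) = 1/√(0.005·6.36e-07) = 1.773e+04 rad/s.
Step 2 — f₀ = ω₀/(2π) = 2822 Hz.
Step 3 — Parallel Q: Q = R/(ω₀L) = 2080/(1.773e+04·0.005) = 23.46.
Step 4 — Bandwidth: Δω = ω₀/Q = 755.9 rad/s; BW = Δω/(2π) = 120.3 Hz.

(a) f₀ = 2822 Hz  (b) Q = 23.46  (c) BW = 120.3 Hz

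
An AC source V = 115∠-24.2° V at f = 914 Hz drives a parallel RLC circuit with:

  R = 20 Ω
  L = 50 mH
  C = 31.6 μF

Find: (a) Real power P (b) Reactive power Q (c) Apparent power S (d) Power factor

Step 1 — Angular frequency: ω = 2π·f = 2π·914 = 5743 rad/s.
Step 2 — Component impedances:
  R: Z = R = 20 Ω
  L: Z = jωL = j·5743·0.05 = 0 + j287.1 Ω
  C: Z = 1/(jωC) = -j/(ω·C) = 0 - j5.51 Ω
Step 3 — Parallel combination: 1/Z_total = 1/R + 1/L + 1/C; Z_total = 1.463 - j5.207 Ω = 5.409∠-74.3° Ω.
Step 4 — Source phasor: V = 115∠-24.2° V = 104.9 - j47.14 V.
Step 5 — Current: I = V / Z = 13.64 + j16.31 A = 21.26∠50.1° A.
Step 6 — Complex power: S = V·I* = 661.3 - j2354 VA.
Step 7 — Real power: P = Re(S) = 661.3 W.
Step 8 — Reactive power: Q = Im(S) = -2354 VAR.
Step 9 — Apparent power: |S| = 2445 VA.
Step 10 — Power factor: PF = P/|S| = 0.2704 (leading).

(a) P = 661.3 W  (b) Q = -2354 VAR  (c) S = 2445 VA  (d) PF = 0.2704 (leading)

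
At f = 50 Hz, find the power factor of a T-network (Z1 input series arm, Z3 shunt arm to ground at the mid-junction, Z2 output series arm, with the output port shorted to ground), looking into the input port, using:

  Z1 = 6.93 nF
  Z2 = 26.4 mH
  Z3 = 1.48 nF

Step 1 — Angular frequency: ω = 2π·f = 2π·50 = 314.2 rad/s.
Step 2 — Component impedances:
  Z1: Z = 1/(jωC) = -j/(ω·C) = 0 - j4.593e+05 Ω
  Z2: Z = jωL = j·314.2·0.0264 = 0 + j8.294 Ω
  Z3: Z = 1/(jωC) = -j/(ω·C) = 0 - j2.151e+06 Ω
Step 3 — With the output port shorted to ground, the output series arm Z2 runs from the junction to ground; the shunt arm Z3 also runs from the junction to ground. They appear in parallel: Z3 || Z2 = 0 + j8.294 Ω.
Step 4 — Series with input arm Z1: Z_in = Z1 + (Z3 || Z2) = 0 - j4.593e+05 Ω = 4.593e+05∠-90.0° Ω.
Step 5 — Power factor: PF = cos(φ) = Re(Z)/|Z| = 0/4.593e+05 = 0.
Step 6 — Type: Im(Z) = -4.593e+05 ⇒ leading (phase φ = -90.0°).

PF = 0 (leading, φ = -90.0°)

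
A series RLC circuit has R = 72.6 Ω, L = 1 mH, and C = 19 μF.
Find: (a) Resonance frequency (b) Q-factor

Step 1 — Resonance condition Im(Z)=0 gives ω₀ = 1/√(LC).
Step 2 — ω₀ = 1/√(0.001·1.9e-05) = 7255 rad/s.
Step 3 — f₀ = ω₀/(2π) = 1155 Hz.
Step 4 — Series Q: Q = ω₀L/R = 7255·0.001/72.6 = 0.09993.

(a) f₀ = 1155 Hz  (b) Q = 0.09993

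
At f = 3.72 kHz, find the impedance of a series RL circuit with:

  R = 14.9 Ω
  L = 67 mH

Step 1 — Angular frequency: ω = 2π·f = 2π·3720 = 2.337e+04 rad/s.
Step 2 — Component impedances:
  R: Z = R = 14.9 Ω
  L: Z = jωL = j·2.337e+04·0.067 = 0 + j1566 Ω
Step 3 — Series combination: Z_total = R + L = 14.9 + j1566 Ω = 1566∠89.5° Ω.

Z = 14.9 + j1566 Ω = 1566∠89.5° Ω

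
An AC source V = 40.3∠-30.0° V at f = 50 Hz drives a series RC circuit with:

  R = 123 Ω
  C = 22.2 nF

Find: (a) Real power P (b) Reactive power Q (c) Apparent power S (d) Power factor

Step 1 — Angular frequency: ω = 2π·f = 2π·50 = 314.2 rad/s.
Step 2 — Component impedances:
  R: Z = R = 123 Ω
  C: Z = 1/(jωC) = -j/(ω·C) = 0 - j1.434e+05 Ω
Step 3 — Series combination: Z_total = R + C = 123 - j1.434e+05 Ω = 1.434e+05∠-90.0° Ω.
Step 4 — Source phasor: V = 40.3∠-30.0° V = 34.9 - j20.15 V.
Step 5 — Current: I = V / Z = 0.0001407 + j0.0002433 A = 0.0002811∠60.0° A.
Step 6 — Complex power: S = V·I* = 9.717e-06 - j0.01133 VA.
Step 7 — Real power: P = Re(S) = 9.717e-06 W.
Step 8 — Reactive power: Q = Im(S) = -0.01133 VAR.
Step 9 — Apparent power: |S| = 0.01133 VA.
Step 10 — Power factor: PF = P/|S| = 0.0008578 (leading).

(a) P = 9.717e-06 W  (b) Q = -0.01133 VAR  (c) S = 0.01133 VA  (d) PF = 0.0008578 (leading)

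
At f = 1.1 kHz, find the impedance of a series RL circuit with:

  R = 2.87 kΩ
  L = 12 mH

Step 1 — Angular frequency: ω = 2π·f = 2π·1100 = 6912 rad/s.
Step 2 — Component impedances:
  R: Z = R = 2870 Ω
  L: Z = jωL = j·6912·0.012 = 0 + j82.94 Ω
Step 3 — Series combination: Z_total = R + L = 2870 + j82.94 Ω = 2871∠1.7° Ω.

Z = 2870 + j82.94 Ω = 2871∠1.7° Ω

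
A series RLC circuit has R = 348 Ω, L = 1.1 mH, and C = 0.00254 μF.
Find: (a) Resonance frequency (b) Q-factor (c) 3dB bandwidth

Step 1 — Resonance: ω₀ = 1/√(LC) = 1/√(0.0011·2.54e-09) = 5.983e+05 rad/s.
Step 2 — f₀ = ω₀/(2π) = 9.522e+04 Hz.
Step 3 — Series Q: Q = ω₀L/R = 5.983e+05·0.0011/348 = 1.891.
Step 4 — Bandwidth: Δω = ω₀/Q = 3.164e+05 rad/s; BW = Δω/(2π) = 5.035e+04 Hz.

(a) f₀ = 9.522e+04 Hz  (b) Q = 1.891  (c) BW = 5.035e+04 Hz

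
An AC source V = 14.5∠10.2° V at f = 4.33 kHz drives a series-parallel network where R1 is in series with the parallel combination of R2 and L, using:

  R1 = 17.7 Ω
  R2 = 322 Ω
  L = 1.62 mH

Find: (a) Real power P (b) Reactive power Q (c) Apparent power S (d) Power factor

Step 1 — Angular frequency: ω = 2π·f = 2π·4330 = 2.721e+04 rad/s.
Step 2 — Component impedances:
  R1: Z = R = 17.7 Ω
  R2: Z = R = 322 Ω
  L: Z = jωL = j·2.721e+04·0.00162 = 0 + j44.07 Ω
Step 3 — Parallel branch: R2 || L = 1/(1/R2 + 1/L) = 5.922 + j43.26 Ω.
Step 4 — Series with R1: Z_total = R1 + (R2 || L) = 23.62 + j43.26 Ω = 49.29∠61.4° Ω.
Step 5 — Source phasor: V = 14.5∠10.2° V = 14.27 + j2.568 V.
Step 6 — Current: I = V / Z = 0.1845 - j0.2291 A = 0.2942∠-51.2° A.
Step 7 — Complex power: S = V·I* = 2.044 + j3.744 VA.
Step 8 — Real power: P = Re(S) = 2.044 W.
Step 9 — Reactive power: Q = Im(S) = 3.744 VAR.
Step 10 — Apparent power: |S| = 4.265 VA.
Step 11 — Power factor: PF = P/|S| = 0.4792 (lagging).

(a) P = 2.044 W  (b) Q = 3.744 VAR  (c) S = 4.265 VA  (d) PF = 0.4792 (lagging)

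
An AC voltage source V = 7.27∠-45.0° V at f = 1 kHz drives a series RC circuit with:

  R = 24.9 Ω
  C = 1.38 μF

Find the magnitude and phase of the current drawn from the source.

Step 1 — Angular frequency: ω = 2π·f = 2π·1000 = 6283 rad/s.
Step 2 — Component impedances:
  R: Z = R = 24.9 Ω
  C: Z = 1/(jωC) = -j/(ω·C) = 0 - j115.3 Ω
Step 3 — Series combination: Z_total = R + C = 24.9 - j115.3 Ω = 118∠-77.8° Ω.
Step 4 — Source phasor: V = 7.27∠-45.0° V = 5.141 - j5.141 V.
Step 5 — Ohm's law: I = V / Z_total = (5.141 - j5.141) / (24.9 - j115.3) = 0.05178 + j0.03339 A.
Step 6 — Convert to polar: |I| = 0.06162 A, ∠I = 32.8°.

I = 0.06162∠32.8° A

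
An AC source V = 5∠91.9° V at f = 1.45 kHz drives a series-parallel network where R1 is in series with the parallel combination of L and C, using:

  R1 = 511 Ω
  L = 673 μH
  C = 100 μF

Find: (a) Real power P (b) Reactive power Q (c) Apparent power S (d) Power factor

Step 1 — Angular frequency: ω = 2π·f = 2π·1450 = 9111 rad/s.
Step 2 — Component impedances:
  R1: Z = R = 511 Ω
  L: Z = jωL = j·9111·0.000673 = 0 + j6.131 Ω
  C: Z = 1/(jωC) = -j/(ω·C) = 0 - j1.098 Ω
Step 3 — Parallel branch: L || C = 1/(1/L + 1/C) = 0 - j1.337 Ω.
Step 4 — Series with R1: Z_total = R1 + (L || C) = 511 - j1.337 Ω = 511∠-0.1° Ω.
Step 5 — Source phasor: V = 5∠91.9° V = -0.1658 + j4.997 V.
Step 6 — Current: I = V / Z = -0.00035 + j0.009778 A = 0.009785∠92.0° A.
Step 7 — Complex power: S = V·I* = 0.04892 - j0.000128 VA.
Step 8 — Real power: P = Re(S) = 0.04892 W.
Step 9 — Reactive power: Q = Im(S) = -0.000128 VAR.
Step 10 — Apparent power: |S| = 0.04892 VA.
Step 11 — Power factor: PF = P/|S| = 1 (leading).

(a) P = 0.04892 W  (b) Q = -0.000128 VAR  (c) S = 0.04892 VA  (d) PF = 1 (leading)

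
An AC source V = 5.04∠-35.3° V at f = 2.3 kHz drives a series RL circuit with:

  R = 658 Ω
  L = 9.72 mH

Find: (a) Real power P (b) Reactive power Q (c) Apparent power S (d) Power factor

Step 1 — Angular frequency: ω = 2π·f = 2π·2300 = 1.445e+04 rad/s.
Step 2 — Component impedances:
  R: Z = R = 658 Ω
  L: Z = jωL = j·1.445e+04·0.00972 = 0 + j140.5 Ω
Step 3 — Series combination: Z_total = R + L = 658 + j140.5 Ω = 672.8∠12.1° Ω.
Step 4 — Source phasor: V = 5.04∠-35.3° V = 4.113 - j2.912 V.
Step 5 — Current: I = V / Z = 0.005075 - j0.00551 A = 0.007491∠-47.4° A.
Step 6 — Complex power: S = V·I* = 0.03692 + j0.007882 VA.
Step 7 — Real power: P = Re(S) = 0.03692 W.
Step 8 — Reactive power: Q = Im(S) = 0.007882 VAR.
Step 9 — Apparent power: |S| = 0.03775 VA.
Step 10 — Power factor: PF = P/|S| = 0.978 (lagging).

(a) P = 0.03692 W  (b) Q = 0.007882 VAR  (c) S = 0.03775 VA  (d) PF = 0.978 (lagging)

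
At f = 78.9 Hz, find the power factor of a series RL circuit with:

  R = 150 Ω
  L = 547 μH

Step 1 — Angular frequency: ω = 2π·f = 2π·78.9 = 495.7 rad/s.
Step 2 — Component impedances:
  R: Z = R = 150 Ω
  L: Z = jωL = j·495.7·0.000547 = 0 + j0.2712 Ω
Step 3 — Series combination: Z_total = R + L = 150 + j0.2712 Ω = 150∠0.1° Ω.
Step 4 — Power factor: PF = cos(φ) = Re(Z)/|Z| = 150/150 = 1.
Step 5 — Type: Im(Z) = 0.2712 ⇒ lagging (phase φ = 0.1°).

PF = 1 (lagging, φ = 0.1°)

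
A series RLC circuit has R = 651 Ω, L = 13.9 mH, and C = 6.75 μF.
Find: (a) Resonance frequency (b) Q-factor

Step 1 — Resonance condition Im(Z)=0 gives ω₀ = 1/√(LC).
Step 2 — ω₀ = 1/√(0.0139·6.75e-06) = 3265 rad/s.
Step 3 — f₀ = ω₀/(2π) = 519.6 Hz.
Step 4 — Series Q: Q = ω₀L/R = 3265·0.0139/651 = 0.06971.

(a) f₀ = 519.6 Hz  (b) Q = 0.06971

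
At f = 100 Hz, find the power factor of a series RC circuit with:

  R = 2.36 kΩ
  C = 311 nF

Step 1 — Angular frequency: ω = 2π·f = 2π·100 = 628.3 rad/s.
Step 2 — Component impedances:
  R: Z = R = 2360 Ω
  C: Z = 1/(jωC) = -j/(ω·C) = 0 - j5118 Ω
Step 3 — Series combination: Z_total = R + C = 2360 - j5118 Ω = 5635∠-65.2° Ω.
Step 4 — Power factor: PF = cos(φ) = Re(Z)/|Z| = 2360/5635 = 0.4188.
Step 5 — Type: Im(Z) = -5118 ⇒ leading (phase φ = -65.2°).

PF = 0.4188 (leading, φ = -65.2°)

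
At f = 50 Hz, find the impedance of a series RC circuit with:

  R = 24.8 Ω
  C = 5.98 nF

Step 1 — Angular frequency: ω = 2π·f = 2π·50 = 314.2 rad/s.
Step 2 — Component impedances:
  R: Z = R = 24.8 Ω
  C: Z = 1/(jωC) = -j/(ω·C) = 0 - j5.323e+05 Ω
Step 3 — Series combination: Z_total = R + C = 24.8 - j5.323e+05 Ω = 5.323e+05∠-90.0° Ω.

Z = 24.8 - j5.323e+05 Ω = 5.323e+05∠-90.0° Ω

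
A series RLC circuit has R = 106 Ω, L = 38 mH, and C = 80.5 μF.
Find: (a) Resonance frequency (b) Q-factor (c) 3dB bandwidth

Step 1 — Resonance condition Im(Z)=0 gives ω₀ = 1/√(LC).
Step 2 — ω₀ = 1/√(0.038·8.05e-05) = 571.8 rad/s.
Step 3 — f₀ = ω₀/(2π) = 91 Hz.
Step 4 — Series Q: Q = ω₀L/R = 571.8·0.038/106 = 0.205.
Step 5 — 3dB bandwidth: Δω = ω₀/Q = 2789 rad/s; BW = Δω/(2π) = 444 Hz.

(a) f₀ = 91 Hz  (b) Q = 0.205  (c) BW = 444 Hz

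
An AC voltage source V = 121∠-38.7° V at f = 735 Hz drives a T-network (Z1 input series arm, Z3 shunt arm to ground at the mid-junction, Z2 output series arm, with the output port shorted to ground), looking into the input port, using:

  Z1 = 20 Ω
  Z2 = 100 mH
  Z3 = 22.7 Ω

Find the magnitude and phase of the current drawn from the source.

Step 1 — Angular frequency: ω = 2π·f = 2π·735 = 4618 rad/s.
Step 2 — Component impedances:
  Z1: Z = R = 20 Ω
  Z2: Z = jωL = j·4618·0.1 = 0 + j461.8 Ω
  Z3: Z = R = 22.7 Ω
Step 3 — With the output port shorted to ground, the output series arm Z2 runs from the junction to ground; the shunt arm Z3 also runs from the junction to ground. They appear in parallel: Z3 || Z2 = 22.65 + j1.113 Ω.
Step 4 — Series with input arm Z1: Z_in = Z1 + (Z3 || Z2) = 42.65 + j1.113 Ω = 42.66∠1.5° Ω.
Step 5 — Source phasor: V = 121∠-38.7° V = 94.43 - j75.65 V.
Step 6 — Ohm's law: I = V / Z_total = (94.43 - j75.65) / (42.65 + j1.113) = 2.167 - j1.831 A.
Step 7 — Convert to polar: |I| = 2.836 A, ∠I = -40.2°.

I = 2.836∠-40.2° A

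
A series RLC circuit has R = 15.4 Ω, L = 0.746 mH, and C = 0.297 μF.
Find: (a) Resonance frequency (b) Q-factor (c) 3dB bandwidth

Step 1 — Resonance condition Im(Z)=0 gives ω₀ = 1/√(LC).
Step 2 — ω₀ = 1/√(0.000746·2.97e-07) = 6.718e+04 rad/s.
Step 3 — f₀ = ω₀/(2π) = 1.069e+04 Hz.
Step 4 — Series Q: Q = ω₀L/R = 6.718e+04·0.000746/15.4 = 3.254.
Step 5 — 3dB bandwidth: Δω = ω₀/Q = 2.064e+04 rad/s; BW = Δω/(2π) = 3286 Hz.

(a) f₀ = 1.069e+04 Hz  (b) Q = 3.254  (c) BW = 3286 Hz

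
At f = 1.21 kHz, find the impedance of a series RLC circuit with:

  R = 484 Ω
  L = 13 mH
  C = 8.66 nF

Step 1 — Angular frequency: ω = 2π·f = 2π·1210 = 7603 rad/s.
Step 2 — Component impedances:
  R: Z = R = 484 Ω
  L: Z = jωL = j·7603·0.013 = 0 + j98.83 Ω
  C: Z = 1/(jωC) = -j/(ω·C) = 0 - j1.519e+04 Ω
Step 3 — Series combination: Z_total = R + L + C = 484 - j1.509e+04 Ω = 1.51e+04∠-88.2° Ω.

Z = 484 - j1.509e+04 Ω = 1.51e+04∠-88.2° Ω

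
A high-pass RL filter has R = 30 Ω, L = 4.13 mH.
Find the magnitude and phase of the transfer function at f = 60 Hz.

Step 1 — Angular frequency: ω = 2π·60 = 377 rad/s.
Step 2 — Transfer function: H(jω) = jωL/(R + jωL).
Step 3 — Numerator jωL = j·1.557; denominator R + jωL = 30 + j1.557.
Step 4 — H = 0.002686 + j0.05176.
Step 5 — Magnitude: |H| = 0.05183 (-25.7 dB); phase: φ = 87.0°.

|H| = 0.05183 (-25.7 dB), φ = 87.0°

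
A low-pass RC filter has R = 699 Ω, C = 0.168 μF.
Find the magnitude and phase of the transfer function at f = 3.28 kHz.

Step 1 — Angular frequency: ω = 2π·3280 = 2.061e+04 rad/s.
Step 2 — Transfer function: H(jω) = 1/(1 + jωRC).
Step 3 — Denominator: 1 + jωRC = 1 + j·2.061e+04·699·1.68e-07 = 1 + j2.42.
Step 4 — H = 0.1458 - j0.3529.
Step 5 — Magnitude: |H| = 0.3819 (-8.4 dB); phase: φ = -67.5°.

|H| = 0.3819 (-8.4 dB), φ = -67.5°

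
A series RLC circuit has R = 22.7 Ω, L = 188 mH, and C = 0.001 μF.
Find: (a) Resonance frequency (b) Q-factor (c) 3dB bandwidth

Step 1 — Resonance: ω₀ = 1/√(LC) = 1/√(0.188·1e-09) = 7.293e+04 rad/s.
Step 2 — f₀ = ω₀/(2π) = 1.161e+04 Hz.
Step 3 — Series Q: Q = ω₀L/R = 7.293e+04·0.188/22.7 = 604.
Step 4 — Bandwidth: Δω = ω₀/Q = 120.7 rad/s; BW = Δω/(2π) = 19.22 Hz.

(a) f₀ = 1.161e+04 Hz  (b) Q = 604  (c) BW = 19.22 Hz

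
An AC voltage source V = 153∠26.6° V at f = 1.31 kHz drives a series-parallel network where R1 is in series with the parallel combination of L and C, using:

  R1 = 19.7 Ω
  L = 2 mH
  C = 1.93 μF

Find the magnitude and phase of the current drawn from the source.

Step 1 — Angular frequency: ω = 2π·f = 2π·1310 = 8231 rad/s.
Step 2 — Component impedances:
  R1: Z = R = 19.7 Ω
  L: Z = jωL = j·8231·0.002 = 0 + j16.46 Ω
  C: Z = 1/(jωC) = -j/(ω·C) = 0 - j62.95 Ω
Step 3 — Parallel branch: L || C = 1/(1/L + 1/C) = 0 + j22.29 Ω.
Step 4 — Series with R1: Z_total = R1 + (L || C) = 19.7 + j22.29 Ω = 29.75∠48.5° Ω.
Step 5 — Source phasor: V = 153∠26.6° V = 136.8 + j68.51 V.
Step 6 — Ohm's law: I = V / Z_total = (136.8 + j68.51) / (19.7 + j22.29) = 4.771 - j1.921 A.
Step 7 — Convert to polar: |I| = 5.143 A, ∠I = -21.9°.

I = 5.143∠-21.9° A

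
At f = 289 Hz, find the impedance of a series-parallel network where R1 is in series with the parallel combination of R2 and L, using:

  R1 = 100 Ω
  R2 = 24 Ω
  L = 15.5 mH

Step 1 — Angular frequency: ω = 2π·f = 2π·289 = 1816 rad/s.
Step 2 — Component impedances:
  R1: Z = R = 100 Ω
  R2: Z = R = 24 Ω
  L: Z = jωL = j·1816·0.0155 = 0 + j28.15 Ω
Step 3 — Parallel branch: R2 || L = 1/(1/R2 + 1/L) = 13.9 + j11.85 Ω.
Step 4 — Series with R1: Z_total = R1 + (R2 || L) = 113.9 + j11.85 Ω = 114.5∠5.9° Ω.

Z = 113.9 + j11.85 Ω = 114.5∠5.9° Ω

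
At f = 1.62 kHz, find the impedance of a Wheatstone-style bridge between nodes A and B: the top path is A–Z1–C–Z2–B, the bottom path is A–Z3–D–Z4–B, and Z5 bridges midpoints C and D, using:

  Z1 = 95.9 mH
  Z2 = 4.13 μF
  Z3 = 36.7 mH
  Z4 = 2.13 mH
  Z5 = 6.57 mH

Step 1 — Angular frequency: ω = 2π·f = 2π·1620 = 1.018e+04 rad/s.
Step 2 — Component impedances:
  Z1: Z = jωL = j·1.018e+04·0.0959 = 0 + j976.1 Ω
  Z2: Z = 1/(jωC) = -j/(ω·C) = 0 - j23.79 Ω
  Z3: Z = jωL = j·1.018e+04·0.0367 = 0 + j373.6 Ω
  Z4: Z = jωL = j·1.018e+04·0.00213 = 0 + j21.68 Ω
  Z5: Z = jωL = j·1.018e+04·0.00657 = 0 + j66.87 Ω
Step 3 — Bridge requires nodal analysis (the Z5 bridge couples midpoints C and D, so the two paths cannot be reduced to a simple series/parallel combination). Setting node B to ground and injecting 1 A at node A, the 3-node admittance system at A, C, D solves to V_A = Z_AB = 0 + j271.6 Ω = 271.6∠90.0° Ω.

Z = 0 + j271.6 Ω = 271.6∠90.0° Ω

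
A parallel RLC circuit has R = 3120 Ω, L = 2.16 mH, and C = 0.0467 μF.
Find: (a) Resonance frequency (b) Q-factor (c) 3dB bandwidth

Step 1 — Resonance: ω₀ = 1/√(LC) = 1/√(0.00216·4.67e-08) = 9.957e+04 rad/s.
Step 2 — f₀ = ω₀/(2π) = 1.585e+04 Hz.
Step 3 — Parallel Q: Q = R/(ω₀L) = 3120/(9.957e+04·0.00216) = 14.51.
Step 4 — Bandwidth: Δω = ω₀/Q = 6863 rad/s; BW = Δω/(2π) = 1092 Hz.

(a) f₀ = 1.585e+04 Hz  (b) Q = 14.51  (c) BW = 1092 Hz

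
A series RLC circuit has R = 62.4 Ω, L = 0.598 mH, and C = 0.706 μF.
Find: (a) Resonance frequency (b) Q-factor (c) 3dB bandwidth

Step 1 — Resonance: ω₀ = 1/√(LC) = 1/√(0.000598·7.06e-07) = 4.867e+04 rad/s.
Step 2 — f₀ = ω₀/(2π) = 7746 Hz.
Step 3 — Series Q: Q = ω₀L/R = 4.867e+04·0.000598/62.4 = 0.4664.
Step 4 — Bandwidth: Δω = ω₀/Q = 1.043e+05 rad/s; BW = Δω/(2π) = 1.661e+04 Hz.

(a) f₀ = 7746 Hz  (b) Q = 0.4664  (c) BW = 1.661e+04 Hz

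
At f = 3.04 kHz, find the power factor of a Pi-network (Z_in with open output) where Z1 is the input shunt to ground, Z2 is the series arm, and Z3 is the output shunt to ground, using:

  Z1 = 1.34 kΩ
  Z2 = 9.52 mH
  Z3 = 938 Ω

Step 1 — Angular frequency: ω = 2π·f = 2π·3040 = 1.91e+04 rad/s.
Step 2 — Component impedances:
  Z1: Z = R = 1340 Ω
  Z2: Z = jωL = j·1.91e+04·0.00952 = 0 + j181.8 Ω
  Z3: Z = R = 938 Ω
Step 3 — With open output, the series arm Z2 and the output shunt Z3 appear in series to ground: Z2 + Z3 = 938 + j181.8 Ω.
Step 4 — Parallel with input shunt Z1: Z_in = Z1 || (Z2 + Z3) = 556.8 + j62.52 Ω = 560.3∠6.4° Ω.
Step 5 — Power factor: PF = cos(φ) = Re(Z)/|Z| = 556.8/560.3 = 0.9938.
Step 6 — Type: Im(Z) = 62.52 ⇒ lagging (phase φ = 6.4°).

PF = 0.9938 (lagging, φ = 6.4°)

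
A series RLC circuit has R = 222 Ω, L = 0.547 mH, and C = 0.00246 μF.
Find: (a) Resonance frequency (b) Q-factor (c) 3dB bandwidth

Step 1 — Resonance: ω₀ = 1/√(LC) = 1/√(0.000547·2.46e-09) = 8.621e+05 rad/s.
Step 2 — f₀ = ω₀/(2π) = 1.372e+05 Hz.
Step 3 — Series Q: Q = ω₀L/R = 8.621e+05·0.000547/222 = 2.124.
Step 4 — Bandwidth: Δω = ω₀/Q = 4.059e+05 rad/s; BW = Δω/(2π) = 6.459e+04 Hz.

(a) f₀ = 1.372e+05 Hz  (b) Q = 2.124  (c) BW = 6.459e+04 Hz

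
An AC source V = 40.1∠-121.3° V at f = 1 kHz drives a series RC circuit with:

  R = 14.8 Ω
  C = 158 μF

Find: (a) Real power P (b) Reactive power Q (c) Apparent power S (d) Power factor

Step 1 — Angular frequency: ω = 2π·f = 2π·1000 = 6283 rad/s.
Step 2 — Component impedances:
  R: Z = R = 14.8 Ω
  C: Z = 1/(jωC) = -j/(ω·C) = 0 - j1.007 Ω
Step 3 — Series combination: Z_total = R + C = 14.8 - j1.007 Ω = 14.83∠-3.9° Ω.
Step 4 — Source phasor: V = 40.1∠-121.3° V = -20.83 - j34.26 V.
Step 5 — Current: I = V / Z = -1.244 - j2.4 A = 2.703∠-117.4° A.
Step 6 — Complex power: S = V·I* = 108.1 - j7.361 VA.
Step 7 — Real power: P = Re(S) = 108.1 W.
Step 8 — Reactive power: Q = Im(S) = -7.361 VAR.
Step 9 — Apparent power: |S| = 108.4 VA.
Step 10 — Power factor: PF = P/|S| = 0.9977 (leading).

(a) P = 108.1 W  (b) Q = -7.361 VAR  (c) S = 108.4 VA  (d) PF = 0.9977 (leading)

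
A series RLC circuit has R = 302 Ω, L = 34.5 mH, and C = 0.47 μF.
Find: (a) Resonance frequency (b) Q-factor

Step 1 — Resonance condition Im(Z)=0 gives ω₀ = 1/√(LC).
Step 2 — ω₀ = 1/√(0.0345·4.7e-07) = 7853 rad/s.
Step 3 — f₀ = ω₀/(2π) = 1250 Hz.
Step 4 — Series Q: Q = ω₀L/R = 7853·0.0345/302 = 0.8971.

(a) f₀ = 1250 Hz  (b) Q = 0.8971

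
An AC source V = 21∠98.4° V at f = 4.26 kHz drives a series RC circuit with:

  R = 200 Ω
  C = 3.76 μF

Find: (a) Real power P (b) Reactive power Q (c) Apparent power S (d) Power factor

Step 1 — Angular frequency: ω = 2π·f = 2π·4260 = 2.677e+04 rad/s.
Step 2 — Component impedances:
  R: Z = R = 200 Ω
  C: Z = 1/(jωC) = -j/(ω·C) = 0 - j9.936 Ω
Step 3 — Series combination: Z_total = R + C = 200 - j9.936 Ω = 200.2∠-2.8° Ω.
Step 4 — Source phasor: V = 21∠98.4° V = -3.068 + j20.77 V.
Step 5 — Current: I = V / Z = -0.02045 + j0.1029 A = 0.1049∠101.2° A.
Step 6 — Complex power: S = V·I* = 2.2 - j0.1093 VA.
Step 7 — Real power: P = Re(S) = 2.2 W.
Step 8 — Reactive power: Q = Im(S) = -0.1093 VAR.
Step 9 — Apparent power: |S| = 2.202 VA.
Step 10 — Power factor: PF = P/|S| = 0.9988 (leading).

(a) P = 2.2 W  (b) Q = -0.1093 VAR  (c) S = 2.202 VA  (d) PF = 0.9988 (leading)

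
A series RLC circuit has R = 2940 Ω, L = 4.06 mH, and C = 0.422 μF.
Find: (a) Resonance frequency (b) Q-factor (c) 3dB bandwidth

Step 1 — Resonance: ω₀ = 1/√(LC) = 1/√(0.00406·4.22e-07) = 2.416e+04 rad/s.
Step 2 — f₀ = ω₀/(2π) = 3845 Hz.
Step 3 — Series Q: Q = ω₀L/R = 2.416e+04·0.00406/2940 = 0.03336.
Step 4 — Bandwidth: Δω = ω₀/Q = 7.241e+05 rad/s; BW = Δω/(2π) = 1.153e+05 Hz.

(a) f₀ = 3845 Hz  (b) Q = 0.03336  (c) BW = 1.153e+05 Hz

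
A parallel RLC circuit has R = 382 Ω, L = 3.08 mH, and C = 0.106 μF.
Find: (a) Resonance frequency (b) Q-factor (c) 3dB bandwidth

Step 1 — Resonance: ω₀ = 1/√(LC) = 1/√(0.00308·1.06e-07) = 5.534e+04 rad/s.
Step 2 — f₀ = ω₀/(2π) = 8808 Hz.
Step 3 — Parallel Q: Q = R/(ω₀L) = 382/(5.534e+04·0.00308) = 2.241.
Step 4 — Bandwidth: Δω = ω₀/Q = 2.47e+04 rad/s; BW = Δω/(2π) = 3931 Hz.

(a) f₀ = 8808 Hz  (b) Q = 2.241  (c) BW = 3931 Hz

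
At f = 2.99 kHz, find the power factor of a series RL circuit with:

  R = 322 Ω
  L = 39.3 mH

Step 1 — Angular frequency: ω = 2π·f = 2π·2990 = 1.879e+04 rad/s.
Step 2 — Component impedances:
  R: Z = R = 322 Ω
  L: Z = jωL = j·1.879e+04·0.0393 = 0 + j738.3 Ω
Step 3 — Series combination: Z_total = R + L = 322 + j738.3 Ω = 805.5∠66.4° Ω.
Step 4 — Power factor: PF = cos(φ) = Re(Z)/|Z| = 322/805.5 = 0.3998.
Step 5 — Type: Im(Z) = 738.3 ⇒ lagging (phase φ = 66.4°).

PF = 0.3998 (lagging, φ = 66.4°)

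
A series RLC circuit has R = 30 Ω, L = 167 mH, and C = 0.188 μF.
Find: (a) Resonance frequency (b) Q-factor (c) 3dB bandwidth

Step 1 — Resonance: ω₀ = 1/√(LC) = 1/√(0.167·1.88e-07) = 5644 rad/s.
Step 2 — f₀ = ω₀/(2π) = 898.2 Hz.
Step 3 — Series Q: Q = ω₀L/R = 5644·0.167/30 = 31.42.
Step 4 — Bandwidth: Δω = ω₀/Q = 179.6 rad/s; BW = Δω/(2π) = 28.59 Hz.

(a) f₀ = 898.2 Hz  (b) Q = 31.42  (c) BW = 28.59 Hz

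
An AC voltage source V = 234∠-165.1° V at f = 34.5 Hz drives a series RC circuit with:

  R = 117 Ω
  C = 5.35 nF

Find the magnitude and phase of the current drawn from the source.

Step 1 — Angular frequency: ω = 2π·f = 2π·34.5 = 216.8 rad/s.
Step 2 — Component impedances:
  R: Z = R = 117 Ω
  C: Z = 1/(jωC) = -j/(ω·C) = 0 - j8.623e+05 Ω
Step 3 — Series combination: Z_total = R + C = 117 - j8.623e+05 Ω = 8.623e+05∠-90.0° Ω.
Step 4 — Source phasor: V = 234∠-165.1° V = -226.1 - j60.17 V.
Step 5 — Ohm's law: I = V / Z_total = (-226.1 - j60.17) / (117 - j8.623e+05) = 6.974e-05 - j0.0002623 A.
Step 6 — Convert to polar: |I| = 0.0002714 A, ∠I = -75.1°.

I = 0.0002714∠-75.1° A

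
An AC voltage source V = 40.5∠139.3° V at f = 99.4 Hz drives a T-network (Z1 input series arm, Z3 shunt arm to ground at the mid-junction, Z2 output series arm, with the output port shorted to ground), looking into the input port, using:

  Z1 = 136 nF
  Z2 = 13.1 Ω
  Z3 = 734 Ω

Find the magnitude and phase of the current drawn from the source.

Step 1 — Angular frequency: ω = 2π·f = 2π·99.4 = 624.5 rad/s.
Step 2 — Component impedances:
  Z1: Z = 1/(jωC) = -j/(ω·C) = 0 - j1.177e+04 Ω
  Z2: Z = R = 13.1 Ω
  Z3: Z = R = 734 Ω
Step 3 — With the output port shorted to ground, the output series arm Z2 runs from the junction to ground; the shunt arm Z3 also runs from the junction to ground. They appear in parallel: Z3 || Z2 = 12.87 Ω.
Step 4 — Series with input arm Z1: Z_in = Z1 + (Z3 || Z2) = 12.87 - j1.177e+04 Ω = 1.177e+04∠-89.9° Ω.
Step 5 — Source phasor: V = 40.5∠139.3° V = -30.7 + j26.41 V.
Step 6 — Ohm's law: I = V / Z_total = (-30.7 + j26.41) / (12.87 - j1.177e+04) = -0.002246 - j0.002606 A.
Step 7 — Convert to polar: |I| = 0.00344 A, ∠I = -130.8°.

I = 0.00344∠-130.8° A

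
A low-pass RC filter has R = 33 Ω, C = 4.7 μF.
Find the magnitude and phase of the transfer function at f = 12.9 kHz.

Step 1 — Angular frequency: ω = 2π·1.29e+04 = 8.105e+04 rad/s.
Step 2 — Transfer function: H(jω) = 1/(1 + jωRC).
Step 3 — Denominator: 1 + jωRC = 1 + j·8.105e+04·33·4.7e-06 = 1 + j12.57.
Step 4 — H = 0.006288 - j0.07905.
Step 5 — Magnitude: |H| = 0.0793 (-22.0 dB); phase: φ = -85.5°.

|H| = 0.0793 (-22.0 dB), φ = -85.5°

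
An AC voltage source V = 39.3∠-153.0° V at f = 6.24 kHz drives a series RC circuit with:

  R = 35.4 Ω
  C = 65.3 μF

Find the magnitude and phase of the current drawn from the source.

Step 1 — Angular frequency: ω = 2π·f = 2π·6240 = 3.921e+04 rad/s.
Step 2 — Component impedances:
  R: Z = R = 35.4 Ω
  C: Z = 1/(jωC) = -j/(ω·C) = 0 - j0.3906 Ω
Step 3 — Series combination: Z_total = R + C = 35.4 - j0.3906 Ω = 35.4∠-0.6° Ω.
Step 4 — Source phasor: V = 39.3∠-153.0° V = -35.02 - j17.84 V.
Step 5 — Ohm's law: I = V / Z_total = (-35.02 - j17.84) / (35.4 - j0.3906) = -0.9835 - j0.5149 A.
Step 6 — Convert to polar: |I| = 1.11 A, ∠I = -152.4°.

I = 1.11∠-152.4° A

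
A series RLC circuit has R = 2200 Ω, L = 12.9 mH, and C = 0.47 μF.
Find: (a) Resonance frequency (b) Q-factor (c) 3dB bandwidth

Step 1 — Resonance condition Im(Z)=0 gives ω₀ = 1/√(LC).
Step 2 — ω₀ = 1/√(0.0129·4.7e-07) = 1.284e+04 rad/s.
Step 3 — f₀ = ω₀/(2π) = 2044 Hz.
Step 4 — Series Q: Q = ω₀L/R = 1.284e+04·0.0129/2200 = 0.0753.
Step 5 — 3dB bandwidth: Δω = ω₀/Q = 1.705e+05 rad/s; BW = Δω/(2π) = 2.714e+04 Hz.

(a) f₀ = 2044 Hz  (b) Q = 0.0753  (c) BW = 2.714e+04 Hz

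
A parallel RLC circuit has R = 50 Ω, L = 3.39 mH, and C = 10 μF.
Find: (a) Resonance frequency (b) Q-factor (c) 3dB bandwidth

Step 1 — Resonance: ω₀ = 1/√(LC) = 1/√(0.00339·1e-05) = 5431 rad/s.
Step 2 — f₀ = ω₀/(2π) = 864.4 Hz.
Step 3 — Parallel Q: Q = R/(ω₀L) = 50/(5431·0.00339) = 2.716.
Step 4 — Bandwidth: Δω = ω₀/Q = 2000 rad/s; BW = Δω/(2π) = 318.3 Hz.

(a) f₀ = 864.4 Hz  (b) Q = 2.716  (c) BW = 318.3 Hz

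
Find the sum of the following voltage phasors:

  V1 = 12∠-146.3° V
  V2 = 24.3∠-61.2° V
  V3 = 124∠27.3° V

Step 1 — Convert each phasor to rectangular form:
  V1 = 12·(cos(-146.3°) + j·sin(-146.3°)) = -9.983 - j6.658 V
  V2 = 24.3·(cos(-61.2°) + j·sin(-61.2°)) = 11.71 - j21.29 V
  V3 = 124·(cos(27.3°) + j·sin(27.3°)) = 110.2 + j56.87 V
Step 2 — Sum components: V_total = 111.9 + j28.92 V.
Step 3 — Convert to polar: |V_total| = 115.6 V, ∠V_total = 14.5°.

V_total = 115.6∠14.5° V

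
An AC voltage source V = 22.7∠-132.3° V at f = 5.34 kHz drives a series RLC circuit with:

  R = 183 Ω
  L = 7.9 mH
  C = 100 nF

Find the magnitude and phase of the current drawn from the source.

Step 1 — Angular frequency: ω = 2π·f = 2π·5340 = 3.355e+04 rad/s.
Step 2 — Component impedances:
  R: Z = R = 183 Ω
  L: Z = jωL = j·3.355e+04·0.0079 = 0 + j265.1 Ω
  C: Z = 1/(jωC) = -j/(ω·C) = 0 - j298 Ω
Step 3 — Series combination: Z_total = R + L + C = 183 - j32.98 Ω = 185.9∠-10.2° Ω.
Step 4 — Source phasor: V = 22.7∠-132.3° V = -15.28 - j16.79 V.
Step 5 — Ohm's law: I = V / Z_total = (-15.28 - j16.79) / (183 - j32.98) = -0.06484 - j0.1034 A.
Step 6 — Convert to polar: |I| = 0.1221 A, ∠I = -122.1°.

I = 0.1221∠-122.1° A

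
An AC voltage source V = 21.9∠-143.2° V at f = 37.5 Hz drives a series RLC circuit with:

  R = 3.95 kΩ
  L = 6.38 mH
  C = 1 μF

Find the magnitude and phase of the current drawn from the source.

Step 1 — Angular frequency: ω = 2π·f = 2π·37.5 = 235.6 rad/s.
Step 2 — Component impedances:
  R: Z = R = 3950 Ω
  L: Z = jωL = j·235.6·0.00638 = 0 + j1.503 Ω
  C: Z = 1/(jωC) = -j/(ω·C) = 0 - j4244 Ω
Step 3 — Series combination: Z_total = R + L + C = 3950 - j4243 Ω = 5797∠-47.0° Ω.
Step 4 — Source phasor: V = 21.9∠-143.2° V = -17.54 - j13.12 V.
Step 5 — Ohm's law: I = V / Z_total = (-17.54 - j13.12) / (3950 - j4243) = -0.000405 - j0.003756 A.
Step 6 — Convert to polar: |I| = 0.003778 A, ∠I = -96.2°.

I = 0.003778∠-96.2° A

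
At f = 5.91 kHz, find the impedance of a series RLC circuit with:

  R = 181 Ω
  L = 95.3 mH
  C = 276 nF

Step 1 — Angular frequency: ω = 2π·f = 2π·5910 = 3.713e+04 rad/s.
Step 2 — Component impedances:
  R: Z = R = 181 Ω
  L: Z = jωL = j·3.713e+04·0.0953 = 0 + j3539 Ω
  C: Z = 1/(jωC) = -j/(ω·C) = 0 - j97.57 Ω
Step 3 — Series combination: Z_total = R + L + C = 181 + j3441 Ω = 3446∠87.0° Ω.

Z = 181 + j3441 Ω = 3446∠87.0° Ω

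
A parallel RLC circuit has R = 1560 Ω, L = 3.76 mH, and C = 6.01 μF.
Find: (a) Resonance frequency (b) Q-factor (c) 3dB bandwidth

Step 1 — Resonance: ω₀ = 1/√(LC) = 1/√(0.00376·6.01e-06) = 6652 rad/s.
Step 2 — f₀ = ω₀/(2π) = 1059 Hz.
Step 3 — Parallel Q: Q = R/(ω₀L) = 1560/(6652·0.00376) = 62.37.
Step 4 — Bandwidth: Δω = ω₀/Q = 106.7 rad/s; BW = Δω/(2π) = 16.98 Hz.

(a) f₀ = 1059 Hz  (b) Q = 62.37  (c) BW = 16.98 Hz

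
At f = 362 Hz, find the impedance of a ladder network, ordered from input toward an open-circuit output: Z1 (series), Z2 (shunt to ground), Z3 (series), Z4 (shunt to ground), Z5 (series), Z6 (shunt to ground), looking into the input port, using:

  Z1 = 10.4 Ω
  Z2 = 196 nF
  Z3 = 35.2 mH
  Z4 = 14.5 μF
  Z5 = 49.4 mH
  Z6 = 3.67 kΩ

Step 1 — Angular frequency: ω = 2π·f = 2π·362 = 2275 rad/s.
Step 2 — Component impedances:
  Z1: Z = R = 10.4 Ω
  Z2: Z = 1/(jωC) = -j/(ω·C) = 0 - j2243 Ω
  Z3: Z = jωL = j·2275·0.0352 = 0 + j80.06 Ω
  Z4: Z = 1/(jωC) = -j/(ω·C) = 0 - j30.32 Ω
  Z5: Z = jωL = j·2275·0.0494 = 0 + j112.4 Ω
  Z6: Z = R = 3670 Ω
Step 3 — Ladder network (open output): work backward from the far end, alternating series and parallel combinations. Z_in = 10.66 + j50.86 Ω = 51.97∠78.2° Ω.

Z = 10.66 + j50.86 Ω = 51.97∠78.2° Ω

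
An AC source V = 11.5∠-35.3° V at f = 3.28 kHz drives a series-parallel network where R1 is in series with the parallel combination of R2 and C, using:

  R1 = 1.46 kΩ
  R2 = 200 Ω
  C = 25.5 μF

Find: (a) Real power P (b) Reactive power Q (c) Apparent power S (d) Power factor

Step 1 — Angular frequency: ω = 2π·f = 2π·3280 = 2.061e+04 rad/s.
Step 2 — Component impedances:
  R1: Z = R = 1460 Ω
  R2: Z = R = 200 Ω
  C: Z = 1/(jωC) = -j/(ω·C) = 0 - j1.903 Ω
Step 3 — Parallel branch: R2 || C = 1/(1/R2 + 1/C) = 0.0181 - j1.903 Ω.
Step 4 — Series with R1: Z_total = R1 + (R2 || C) = 1460 - j1.903 Ω = 1460∠-0.1° Ω.
Step 5 — Source phasor: V = 11.5∠-35.3° V = 9.386 - j6.645 V.
Step 6 — Current: I = V / Z = 0.006434 - j0.004543 A = 0.007877∠-35.2° A.
Step 7 — Complex power: S = V·I* = 0.09058 - j0.000118 VA.
Step 8 — Real power: P = Re(S) = 0.09058 W.
Step 9 — Reactive power: Q = Im(S) = -0.000118 VAR.
Step 10 — Apparent power: |S| = 0.09058 VA.
Step 11 — Power factor: PF = P/|S| = 1 (leading).

(a) P = 0.09058 W  (b) Q = -0.000118 VAR  (c) S = 0.09058 VA  (d) PF = 1 (leading)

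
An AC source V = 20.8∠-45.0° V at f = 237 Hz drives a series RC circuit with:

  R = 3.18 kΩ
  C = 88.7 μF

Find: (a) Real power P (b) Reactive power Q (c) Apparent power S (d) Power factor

Step 1 — Angular frequency: ω = 2π·f = 2π·237 = 1489 rad/s.
Step 2 — Component impedances:
  R: Z = R = 3180 Ω
  C: Z = 1/(jωC) = -j/(ω·C) = 0 - j7.571 Ω
Step 3 — Series combination: Z_total = R + C = 3180 - j7.571 Ω = 3180∠-0.1° Ω.
Step 4 — Source phasor: V = 20.8∠-45.0° V = 14.71 - j14.71 V.
Step 5 — Current: I = V / Z = 0.004636 - j0.004614 A = 0.006541∠-44.9° A.
Step 6 — Complex power: S = V·I* = 0.136 - j0.0003239 VA.
Step 7 — Real power: P = Re(S) = 0.136 W.
Step 8 — Reactive power: Q = Im(S) = -0.0003239 VAR.
Step 9 — Apparent power: |S| = 0.136 VA.
Step 10 — Power factor: PF = P/|S| = 1 (leading).

(a) P = 0.136 W  (b) Q = -0.0003239 VAR  (c) S = 0.136 VA  (d) PF = 1 (leading)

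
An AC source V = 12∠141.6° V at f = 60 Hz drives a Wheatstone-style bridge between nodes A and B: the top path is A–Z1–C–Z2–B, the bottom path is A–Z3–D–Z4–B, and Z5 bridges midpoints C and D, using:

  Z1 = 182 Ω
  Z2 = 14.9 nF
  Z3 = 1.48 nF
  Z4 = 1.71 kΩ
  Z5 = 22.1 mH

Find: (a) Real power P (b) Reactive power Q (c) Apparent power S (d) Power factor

Step 1 — Angular frequency: ω = 2π·f = 2π·60 = 377 rad/s.
Step 2 — Component impedances:
  Z1: Z = R = 182 Ω
  Z2: Z = 1/(jωC) = -j/(ω·C) = 0 - j1.78e+05 Ω
  Z3: Z = 1/(jωC) = -j/(ω·C) = 0 - j1.792e+06 Ω
  Z4: Z = R = 1710 Ω
  Z5: Z = jωL = j·377·0.0221 = 0 + j8.332 Ω
Step 3 — Bridge requires nodal analysis (the Z5 bridge couples midpoints C and D, so the two paths cannot be reduced to a simple series/parallel combination). Setting node B to ground and injecting 1 A at node A, the 3-node admittance system at A, C, D solves to V_A = Z_AB = 1892 - j8.113 Ω = 1892∠-0.2° Ω.
Step 4 — Source phasor: V = 12∠141.6° V = -9.404 + j7.454 V.
Step 5 — Current: I = V / Z = -0.004987 + j0.003918 A = 0.006342∠141.8° A.
Step 6 — Complex power: S = V·I* = 0.07611 - j0.0003263 VA.
Step 7 — Real power: P = Re(S) = 0.07611 W.
Step 8 — Reactive power: Q = Im(S) = -0.0003263 VAR.
Step 9 — Apparent power: |S| = 0.07611 VA.
Step 10 — Power factor: PF = P/|S| = 1 (leading).

(a) P = 0.07611 W  (b) Q = -0.0003263 VAR  (c) S = 0.07611 VA  (d) PF = 1 (leading)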